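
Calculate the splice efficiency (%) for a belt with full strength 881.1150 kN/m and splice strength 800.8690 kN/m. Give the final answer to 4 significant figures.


Eff = 800.8690 / 881.1150 * 100
Eff = 90.89 %


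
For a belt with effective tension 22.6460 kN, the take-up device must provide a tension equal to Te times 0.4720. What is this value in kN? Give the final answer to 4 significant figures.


T_tu = 22.6460 * 0.4720
T_tu = 10.69 kN


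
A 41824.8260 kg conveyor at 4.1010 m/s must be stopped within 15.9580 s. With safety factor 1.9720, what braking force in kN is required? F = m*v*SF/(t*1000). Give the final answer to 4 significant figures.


F = 41824.8260 * 4.1010 / 15.9580 * 1.9720 / 1000
F = 21.20 kN


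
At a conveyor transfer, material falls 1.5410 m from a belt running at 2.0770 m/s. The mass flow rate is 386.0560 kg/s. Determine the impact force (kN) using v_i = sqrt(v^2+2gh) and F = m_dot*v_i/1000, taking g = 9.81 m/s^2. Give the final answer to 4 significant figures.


v_i = sqrt(2.0770^2 + 2*9.81*1.5410) = 5.87778 m/s
F = 386.0560 * 5.87778 / 1000
F = 2.269 kN


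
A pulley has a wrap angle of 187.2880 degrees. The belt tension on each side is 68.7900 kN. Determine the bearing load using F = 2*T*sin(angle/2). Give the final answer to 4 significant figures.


F = 2 * 68.7900 * sin(187.2880/2 deg)
F = 137.3 kN


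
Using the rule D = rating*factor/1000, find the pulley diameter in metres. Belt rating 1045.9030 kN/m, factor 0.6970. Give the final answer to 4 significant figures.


D = 1045.9030 * 0.6970 / 1000
D = 0.7290 m


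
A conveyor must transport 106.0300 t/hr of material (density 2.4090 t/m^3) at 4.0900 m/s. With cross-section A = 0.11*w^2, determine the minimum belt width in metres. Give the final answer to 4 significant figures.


A_req = 106.0300 / (4.0900 * 2.4090 * 3600) = 0.00298928 m^2
w = sqrt(0.00298928 / 0.11)
w = 0.1648 m


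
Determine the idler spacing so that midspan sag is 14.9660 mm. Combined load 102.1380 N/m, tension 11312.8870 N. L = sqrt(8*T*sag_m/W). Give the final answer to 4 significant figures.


sag = 14.9660/1000 = 0.014966 m
L = sqrt(8 * 11312.8870 * 0.014966 / 102.1380)
L = 3.642 m


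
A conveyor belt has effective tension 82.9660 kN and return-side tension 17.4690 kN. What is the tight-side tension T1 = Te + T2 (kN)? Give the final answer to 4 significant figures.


T1 = Te + T2 = 82.9660 + 17.4690
T1 = 100.4 kN


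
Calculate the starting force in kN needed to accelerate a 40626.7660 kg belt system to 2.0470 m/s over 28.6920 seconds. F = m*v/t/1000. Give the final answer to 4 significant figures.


F = 40626.7660 * 2.0470 / 28.6920 / 1000
F = 2.898 kN


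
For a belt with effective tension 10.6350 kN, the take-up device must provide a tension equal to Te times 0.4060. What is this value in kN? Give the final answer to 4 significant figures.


T_tu = 10.6350 * 0.4060
T_tu = 4.318 kN


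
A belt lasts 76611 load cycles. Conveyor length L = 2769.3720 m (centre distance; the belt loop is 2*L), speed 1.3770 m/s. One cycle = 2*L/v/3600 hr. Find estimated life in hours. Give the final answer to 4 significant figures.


cycle_time = 2 * 2769.3720 / 1.3770 / 3600 = 1.11731 hr
life = 76611 * 1.11731 = 85600 hours


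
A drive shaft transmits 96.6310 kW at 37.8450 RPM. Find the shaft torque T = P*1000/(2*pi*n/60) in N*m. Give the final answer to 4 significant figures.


omega = 2*pi*37.8450/60 = 3.96312 rad/s
T = 96.6310*1000 / 3.96312
T = 24380 N*m


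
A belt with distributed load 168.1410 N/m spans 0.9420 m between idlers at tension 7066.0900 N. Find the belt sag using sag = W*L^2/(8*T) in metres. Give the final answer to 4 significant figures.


sag = 168.1410 * 0.9420^2 / (8 * 7066.0900)
sag = 0.002639 m


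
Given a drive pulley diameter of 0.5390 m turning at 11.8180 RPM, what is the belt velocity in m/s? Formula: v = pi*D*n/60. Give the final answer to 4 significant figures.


v = pi * 0.5390 * 11.8180 / 60
v = 0.3335 m/s


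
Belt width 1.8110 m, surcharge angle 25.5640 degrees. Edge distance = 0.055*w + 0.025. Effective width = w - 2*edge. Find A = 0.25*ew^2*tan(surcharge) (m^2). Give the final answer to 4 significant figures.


edge = 0.055*1.8110 + 0.025 = 0.124605 m
ew = 1.8110 - 2*0.124605 = 1.56179 m
A = 0.25 * 1.56179^2 * tan(25.5640 deg)
A = 0.2917 m^2


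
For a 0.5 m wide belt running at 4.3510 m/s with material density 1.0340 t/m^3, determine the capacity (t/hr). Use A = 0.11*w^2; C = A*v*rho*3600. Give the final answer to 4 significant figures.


A = 0.11 * 0.5^2 = 0.0275 m^2
C = 0.0275 * 4.3510 * 1.0340 * 3600
C = 445.4 t/hr


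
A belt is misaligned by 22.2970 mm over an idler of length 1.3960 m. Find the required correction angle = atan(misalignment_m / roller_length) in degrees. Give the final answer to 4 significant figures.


misalign_m = 22.2970 / 1000 = 0.022297 m
angle = atan(0.022297 / 1.3960)
angle = 0.9151 deg


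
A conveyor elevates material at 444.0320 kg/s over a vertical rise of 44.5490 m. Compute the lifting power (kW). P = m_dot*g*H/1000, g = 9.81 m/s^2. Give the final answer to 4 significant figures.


P = 444.0320 * 9.81 * 44.5490 / 1000
P = 194.1 kW


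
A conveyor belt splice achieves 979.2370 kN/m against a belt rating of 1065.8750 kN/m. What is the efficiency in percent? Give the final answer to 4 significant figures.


Eff = 979.2370 / 1065.8750 * 100
Eff = 91.87 %


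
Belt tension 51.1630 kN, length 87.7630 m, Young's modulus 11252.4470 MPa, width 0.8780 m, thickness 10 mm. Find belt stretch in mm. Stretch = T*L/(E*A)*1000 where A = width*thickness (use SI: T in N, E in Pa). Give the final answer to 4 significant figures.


A = 0.8780 * 0.01 = 0.00878 m^2
Stretch = 51.1630*1000 * 87.7630 / (11252.4470e6 * 0.00878) * 1000
Stretch = 45.45 mm


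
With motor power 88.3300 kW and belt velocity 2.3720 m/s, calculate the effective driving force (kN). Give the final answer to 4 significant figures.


Te = P / v = 88.3300 / 2.3720
Te = 37.24 kN


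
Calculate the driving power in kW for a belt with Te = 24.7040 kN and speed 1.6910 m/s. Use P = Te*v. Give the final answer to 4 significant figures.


P = Te * v = 24.7040 * 1.6910
P = 41.77 kW


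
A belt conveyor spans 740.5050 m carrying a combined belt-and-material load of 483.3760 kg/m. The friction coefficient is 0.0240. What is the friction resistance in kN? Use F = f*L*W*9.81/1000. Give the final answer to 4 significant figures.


F = 0.0240 * 740.5050 * 483.3760 * 9.81 / 1000
F = 84.27 kN


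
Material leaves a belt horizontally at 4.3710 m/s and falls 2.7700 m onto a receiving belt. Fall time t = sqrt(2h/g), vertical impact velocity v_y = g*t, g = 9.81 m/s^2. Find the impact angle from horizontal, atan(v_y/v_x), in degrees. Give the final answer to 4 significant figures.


t = sqrt(2*2.7700/9.81) = 0.751485 s
v_y = 9.81 * 0.751485 = 7.37207 m/s
angle = atan(7.37207 / 4.3710) = 59.34 deg


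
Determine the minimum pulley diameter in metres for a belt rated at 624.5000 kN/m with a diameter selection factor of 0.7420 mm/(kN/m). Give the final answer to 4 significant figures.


D = 624.5000 * 0.7420 / 1000
D = 0.4634 m


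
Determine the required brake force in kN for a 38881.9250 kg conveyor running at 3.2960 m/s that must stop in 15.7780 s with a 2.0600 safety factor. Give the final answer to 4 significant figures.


F = 38881.9250 * 3.2960 / 15.7780 * 2.0600 / 1000
F = 16.73 kN


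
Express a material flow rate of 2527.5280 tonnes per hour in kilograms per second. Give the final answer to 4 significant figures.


m_dot = 2527.5280 * 1000 / 3600
m_dot = 702.1 kg/s


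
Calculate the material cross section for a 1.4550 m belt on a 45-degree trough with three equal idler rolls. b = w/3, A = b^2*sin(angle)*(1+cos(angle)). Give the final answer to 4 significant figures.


b = 1.4550/3 = 0.485 m
A = 0.485^2 * sin(45 deg) * (1 + cos(45 deg))
A = 0.2839 m^2


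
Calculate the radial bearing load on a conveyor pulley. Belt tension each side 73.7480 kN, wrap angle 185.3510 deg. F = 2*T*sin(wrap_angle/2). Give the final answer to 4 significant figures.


F = 2 * 73.7480 * sin(185.3510/2 deg)
F = 147.3 kN


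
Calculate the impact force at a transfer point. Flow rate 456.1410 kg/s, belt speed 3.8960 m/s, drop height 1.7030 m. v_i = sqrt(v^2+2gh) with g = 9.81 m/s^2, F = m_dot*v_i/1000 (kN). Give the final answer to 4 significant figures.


v_i = sqrt(3.8960^2 + 2*9.81*1.7030) = 6.97077 m/s
F = 456.1410 * 6.97077 / 1000
F = 3.180 kN


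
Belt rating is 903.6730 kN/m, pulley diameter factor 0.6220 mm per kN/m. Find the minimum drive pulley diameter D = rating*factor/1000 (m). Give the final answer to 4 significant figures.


D = 903.6730 * 0.6220 / 1000
D = 0.5621 m


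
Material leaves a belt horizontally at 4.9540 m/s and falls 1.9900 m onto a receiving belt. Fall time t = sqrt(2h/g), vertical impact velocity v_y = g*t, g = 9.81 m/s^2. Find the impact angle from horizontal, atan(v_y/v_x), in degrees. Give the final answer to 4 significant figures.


t = sqrt(2*1.9900/9.81) = 0.636952 s
v_y = 9.81 * 0.636952 = 6.2485 m/s
angle = atan(6.2485 / 4.9540) = 51.59 deg


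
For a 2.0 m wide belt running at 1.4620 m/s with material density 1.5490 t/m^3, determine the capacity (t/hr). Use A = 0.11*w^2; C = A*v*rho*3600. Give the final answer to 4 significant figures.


A = 0.11 * 2.0^2 = 0.44 m^2
C = 0.44 * 1.4620 * 1.5490 * 3600
C = 3587 t/hr


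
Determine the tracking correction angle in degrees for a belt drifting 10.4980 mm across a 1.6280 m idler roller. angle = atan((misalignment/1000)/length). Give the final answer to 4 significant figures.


misalign_m = 10.4980 / 1000 = 0.010498 m
angle = atan(0.010498 / 1.6280)
angle = 0.3695 deg


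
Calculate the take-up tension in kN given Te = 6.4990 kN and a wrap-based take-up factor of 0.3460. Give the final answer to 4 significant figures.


T_tu = 6.4990 * 0.3460
T_tu = 2.249 kN


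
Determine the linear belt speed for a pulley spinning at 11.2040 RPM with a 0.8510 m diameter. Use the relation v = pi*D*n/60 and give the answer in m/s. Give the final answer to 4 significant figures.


v = pi * 0.8510 * 11.2040 / 60
v = 0.4992 m/s


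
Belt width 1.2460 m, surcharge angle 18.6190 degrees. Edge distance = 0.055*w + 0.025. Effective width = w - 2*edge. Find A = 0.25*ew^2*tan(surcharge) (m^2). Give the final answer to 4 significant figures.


edge = 0.055*1.2460 + 0.025 = 0.09353 m
ew = 1.2460 - 2*0.09353 = 1.05894 m
A = 0.25 * 1.05894^2 * tan(18.6190 deg)
A = 0.09445 m^2


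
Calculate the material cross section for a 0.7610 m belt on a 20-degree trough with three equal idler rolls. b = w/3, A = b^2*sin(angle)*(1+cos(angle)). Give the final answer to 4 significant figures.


b = 0.7610/3 = 0.253667 m
A = 0.253667^2 * sin(20 deg) * (1 + cos(20 deg))
A = 0.04269 m^2


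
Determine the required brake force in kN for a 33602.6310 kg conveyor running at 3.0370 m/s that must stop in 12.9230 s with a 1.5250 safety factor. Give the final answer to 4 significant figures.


F = 33602.6310 * 3.0370 / 12.9230 * 1.5250 / 1000
F = 12.04 kN


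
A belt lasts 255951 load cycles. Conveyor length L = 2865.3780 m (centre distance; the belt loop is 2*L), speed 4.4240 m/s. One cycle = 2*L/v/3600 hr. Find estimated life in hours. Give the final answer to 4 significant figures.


cycle_time = 2 * 2865.3780 / 4.4240 / 3600 = 0.359827 hr
life = 255951 * 0.359827 = 92100 hours


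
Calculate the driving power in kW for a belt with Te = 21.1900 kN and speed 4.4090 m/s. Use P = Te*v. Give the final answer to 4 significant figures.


P = Te * v = 21.1900 * 4.4090
P = 93.43 kW


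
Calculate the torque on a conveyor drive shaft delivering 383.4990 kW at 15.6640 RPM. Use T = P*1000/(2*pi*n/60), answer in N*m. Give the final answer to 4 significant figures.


omega = 2*pi*15.6640/60 = 1.64033 rad/s
T = 383.4990*1000 / 1.64033
T = 233800 N*m


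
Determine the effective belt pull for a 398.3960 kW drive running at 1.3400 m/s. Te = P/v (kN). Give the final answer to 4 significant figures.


Te = P / v = 398.3960 / 1.3400
Te = 297.3 kN


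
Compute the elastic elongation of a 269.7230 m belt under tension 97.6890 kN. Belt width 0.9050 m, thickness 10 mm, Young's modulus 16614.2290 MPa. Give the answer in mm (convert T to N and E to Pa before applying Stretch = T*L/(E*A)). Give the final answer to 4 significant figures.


A = 0.9050 * 0.01 = 0.00905 m^2
Stretch = 97.6890*1000 * 269.7230 / (16614.2290e6 * 0.00905) * 1000
Stretch = 175.2 mm


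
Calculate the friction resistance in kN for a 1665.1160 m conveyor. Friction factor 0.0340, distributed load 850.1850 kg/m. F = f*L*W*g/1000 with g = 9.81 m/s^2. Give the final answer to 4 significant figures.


F = 0.0340 * 1665.1160 * 850.1850 * 9.81 / 1000
F = 472.2 kN


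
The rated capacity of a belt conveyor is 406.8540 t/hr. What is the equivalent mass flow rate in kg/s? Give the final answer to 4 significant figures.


m_dot = 406.8540 * 1000 / 3600
m_dot = 113.0 kg/s


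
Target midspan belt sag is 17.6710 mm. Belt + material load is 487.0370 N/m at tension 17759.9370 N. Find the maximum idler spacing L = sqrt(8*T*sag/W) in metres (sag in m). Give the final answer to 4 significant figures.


sag = 17.6710/1000 = 0.017671 m
L = sqrt(8 * 17759.9370 * 0.017671 / 487.0370)
L = 2.270 m


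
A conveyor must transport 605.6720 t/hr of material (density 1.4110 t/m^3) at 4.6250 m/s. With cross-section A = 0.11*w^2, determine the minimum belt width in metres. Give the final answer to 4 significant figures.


A_req = 605.6720 / (4.6250 * 1.4110 * 3600) = 0.0257808 m^2
w = sqrt(0.0257808 / 0.11)
w = 0.4841 m


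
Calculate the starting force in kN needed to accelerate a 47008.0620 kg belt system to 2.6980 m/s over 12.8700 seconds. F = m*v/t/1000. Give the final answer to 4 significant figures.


F = 47008.0620 * 2.6980 / 12.8700 / 1000
F = 9.855 kN


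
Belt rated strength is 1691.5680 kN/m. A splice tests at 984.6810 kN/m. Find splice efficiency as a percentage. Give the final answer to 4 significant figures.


Eff = 984.6810 / 1691.5680 * 100
Eff = 58.21 %


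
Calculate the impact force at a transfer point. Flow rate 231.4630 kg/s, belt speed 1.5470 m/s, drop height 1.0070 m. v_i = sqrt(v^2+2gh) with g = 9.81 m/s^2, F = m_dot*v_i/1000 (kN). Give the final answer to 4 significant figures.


v_i = sqrt(1.5470^2 + 2*9.81*1.0070) = 4.70644 m/s
F = 231.4630 * 4.70644 / 1000
F = 1.089 kN


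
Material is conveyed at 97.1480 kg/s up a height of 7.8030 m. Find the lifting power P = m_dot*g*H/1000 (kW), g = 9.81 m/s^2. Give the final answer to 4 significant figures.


P = 97.1480 * 9.81 * 7.8030 / 1000
P = 7.436 kW


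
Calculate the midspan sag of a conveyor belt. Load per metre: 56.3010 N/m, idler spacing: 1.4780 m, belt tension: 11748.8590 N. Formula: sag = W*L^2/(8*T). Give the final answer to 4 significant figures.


sag = 56.3010 * 1.4780^2 / (8 * 11748.8590)
sag = 0.001309 m


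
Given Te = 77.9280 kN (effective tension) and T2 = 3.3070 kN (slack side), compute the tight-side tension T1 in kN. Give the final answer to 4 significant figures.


T1 = Te + T2 = 77.9280 + 3.3070
T1 = 81.23 kN


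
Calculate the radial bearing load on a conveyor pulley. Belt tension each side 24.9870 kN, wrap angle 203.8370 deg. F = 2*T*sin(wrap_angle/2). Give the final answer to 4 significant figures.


F = 2 * 24.9870 * sin(203.8370/2 deg)
F = 48.90 kN


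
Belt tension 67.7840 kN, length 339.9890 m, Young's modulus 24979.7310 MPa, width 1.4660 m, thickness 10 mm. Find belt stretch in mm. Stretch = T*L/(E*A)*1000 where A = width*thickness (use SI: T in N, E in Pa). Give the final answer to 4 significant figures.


A = 1.4660 * 0.01 = 0.01466 m^2
Stretch = 67.7840*1000 * 339.9890 / (24979.7310e6 * 0.01466) * 1000
Stretch = 62.93 mm


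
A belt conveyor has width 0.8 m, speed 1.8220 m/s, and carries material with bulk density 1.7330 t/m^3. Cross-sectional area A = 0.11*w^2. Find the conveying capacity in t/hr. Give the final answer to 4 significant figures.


A = 0.11 * 0.8^2 = 0.0704 m^2
C = 0.0704 * 1.8220 * 1.7330 * 3600
C = 800.2 t/hr


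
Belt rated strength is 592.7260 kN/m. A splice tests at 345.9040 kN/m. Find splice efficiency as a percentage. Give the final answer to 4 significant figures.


Eff = 345.9040 / 592.7260 * 100
Eff = 58.36 %


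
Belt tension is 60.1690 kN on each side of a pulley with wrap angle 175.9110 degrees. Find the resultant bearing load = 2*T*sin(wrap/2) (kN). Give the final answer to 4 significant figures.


F = 2 * 60.1690 * sin(175.9110/2 deg)
F = 120.3 kN


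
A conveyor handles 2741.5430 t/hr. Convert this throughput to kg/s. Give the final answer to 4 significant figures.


m_dot = 2741.5430 * 1000 / 3600
m_dot = 761.5 kg/s


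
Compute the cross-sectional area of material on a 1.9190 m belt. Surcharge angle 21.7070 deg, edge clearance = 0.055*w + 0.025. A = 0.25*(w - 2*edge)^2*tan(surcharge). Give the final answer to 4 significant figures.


edge = 0.055*1.9190 + 0.025 = 0.130545 m
ew = 1.9190 - 2*0.130545 = 1.65791 m
A = 0.25 * 1.65791^2 * tan(21.7070 deg)
A = 0.2736 m^2


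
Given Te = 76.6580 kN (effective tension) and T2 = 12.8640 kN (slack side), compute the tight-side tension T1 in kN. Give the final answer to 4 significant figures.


T1 = Te + T2 = 76.6580 + 12.8640
T1 = 89.52 kN


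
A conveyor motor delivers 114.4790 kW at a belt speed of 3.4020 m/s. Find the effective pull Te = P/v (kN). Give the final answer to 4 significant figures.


Te = P / v = 114.4790 / 3.4020
Te = 33.65 kN


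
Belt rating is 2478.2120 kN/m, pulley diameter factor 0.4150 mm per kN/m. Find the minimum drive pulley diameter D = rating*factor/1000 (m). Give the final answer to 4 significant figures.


D = 2478.2120 * 0.4150 / 1000
D = 1.028 m


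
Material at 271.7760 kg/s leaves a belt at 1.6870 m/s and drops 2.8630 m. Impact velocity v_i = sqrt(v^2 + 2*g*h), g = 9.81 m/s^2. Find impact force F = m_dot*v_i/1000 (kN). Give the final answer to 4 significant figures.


v_i = sqrt(1.6870^2 + 2*9.81*2.8630) = 7.68232 m/s
F = 271.7760 * 7.68232 / 1000
F = 2.088 kN


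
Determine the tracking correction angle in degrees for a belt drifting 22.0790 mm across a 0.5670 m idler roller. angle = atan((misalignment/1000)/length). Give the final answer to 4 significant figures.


misalign_m = 22.0790 / 1000 = 0.022079 m
angle = atan(0.022079 / 0.5670)
angle = 2.230 deg


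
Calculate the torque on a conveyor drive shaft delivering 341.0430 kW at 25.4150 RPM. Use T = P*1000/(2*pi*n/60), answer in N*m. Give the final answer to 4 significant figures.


omega = 2*pi*25.4150/60 = 2.66145 rad/s
T = 341.0430*1000 / 2.66145
T = 128100 N*m


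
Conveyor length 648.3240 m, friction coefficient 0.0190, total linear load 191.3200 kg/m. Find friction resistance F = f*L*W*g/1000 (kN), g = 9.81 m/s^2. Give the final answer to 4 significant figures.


F = 0.0190 * 648.3240 * 191.3200 * 9.81 / 1000
F = 23.12 kN


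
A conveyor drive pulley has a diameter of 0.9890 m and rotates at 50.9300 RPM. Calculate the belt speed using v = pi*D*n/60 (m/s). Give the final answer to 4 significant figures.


v = pi * 0.9890 * 50.9300 / 60
v = 2.637 m/s


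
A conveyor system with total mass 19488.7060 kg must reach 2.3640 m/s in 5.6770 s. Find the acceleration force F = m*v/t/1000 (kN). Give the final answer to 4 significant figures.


F = 19488.7060 * 2.3640 / 5.6770 / 1000
F = 8.115 kN


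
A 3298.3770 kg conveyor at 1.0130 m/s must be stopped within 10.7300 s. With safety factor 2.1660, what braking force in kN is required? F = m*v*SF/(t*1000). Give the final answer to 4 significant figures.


F = 3298.3770 * 1.0130 / 10.7300 * 2.1660 / 1000
F = 0.6745 kN


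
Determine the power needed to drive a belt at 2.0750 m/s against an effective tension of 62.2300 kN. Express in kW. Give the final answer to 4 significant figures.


P = Te * v = 62.2300 * 2.0750
P = 129.1 kW


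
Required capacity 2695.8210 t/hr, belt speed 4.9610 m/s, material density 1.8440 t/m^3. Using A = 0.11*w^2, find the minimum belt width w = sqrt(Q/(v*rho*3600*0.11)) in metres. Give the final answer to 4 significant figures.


A_req = 2695.8210 / (4.9610 * 1.8440 * 3600) = 0.0818575 m^2
w = sqrt(0.0818575 / 0.11)
w = 0.8626 m


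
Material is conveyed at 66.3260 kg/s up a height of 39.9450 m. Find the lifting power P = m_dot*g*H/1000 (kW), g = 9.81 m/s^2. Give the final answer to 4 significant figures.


P = 66.3260 * 9.81 * 39.9450 / 1000
P = 25.99 kW


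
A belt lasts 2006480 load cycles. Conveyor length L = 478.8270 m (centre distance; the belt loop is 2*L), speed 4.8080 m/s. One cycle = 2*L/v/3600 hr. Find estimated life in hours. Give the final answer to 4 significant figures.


cycle_time = 2 * 478.8270 / 4.8080 / 3600 = 0.0553276 hr
life = 2006480 * 0.0553276 = 111000 hours


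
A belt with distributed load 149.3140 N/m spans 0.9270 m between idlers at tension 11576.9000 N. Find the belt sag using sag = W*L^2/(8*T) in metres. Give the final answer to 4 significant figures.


sag = 149.3140 * 0.9270^2 / (8 * 11576.9000)
sag = 0.001385 m


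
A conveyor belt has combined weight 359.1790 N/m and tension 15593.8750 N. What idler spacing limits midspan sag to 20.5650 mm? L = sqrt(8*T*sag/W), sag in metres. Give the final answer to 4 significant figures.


sag = 20.5650/1000 = 0.020565 m
L = sqrt(8 * 15593.8750 * 0.020565 / 359.1790)
L = 2.673 m


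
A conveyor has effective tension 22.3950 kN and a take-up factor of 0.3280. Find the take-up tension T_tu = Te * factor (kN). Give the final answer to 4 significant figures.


T_tu = 22.3950 * 0.3280
T_tu = 7.346 kN


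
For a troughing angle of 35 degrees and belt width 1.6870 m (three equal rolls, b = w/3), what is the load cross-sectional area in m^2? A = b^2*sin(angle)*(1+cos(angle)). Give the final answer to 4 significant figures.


b = 1.6870/3 = 0.562333 m
A = 0.562333^2 * sin(35 deg) * (1 + cos(35 deg))
A = 0.3299 m^2


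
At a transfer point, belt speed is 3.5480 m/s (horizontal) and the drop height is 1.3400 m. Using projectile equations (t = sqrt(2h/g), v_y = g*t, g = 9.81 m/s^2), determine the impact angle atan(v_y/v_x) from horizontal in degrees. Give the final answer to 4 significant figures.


t = sqrt(2*1.3400/9.81) = 0.522676 s
v_y = 9.81 * 0.522676 = 5.12745 m/s
angle = atan(5.12745 / 3.5480) = 55.32 deg


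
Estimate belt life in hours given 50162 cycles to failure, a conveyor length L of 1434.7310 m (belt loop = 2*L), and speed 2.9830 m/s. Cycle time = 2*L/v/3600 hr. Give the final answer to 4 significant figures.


cycle_time = 2 * 1434.7310 / 2.9830 / 3600 = 0.267205 hr
life = 50162 * 0.267205 = 13400 hours


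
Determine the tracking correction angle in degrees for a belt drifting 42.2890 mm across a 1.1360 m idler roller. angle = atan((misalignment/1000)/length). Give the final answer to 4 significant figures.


misalign_m = 42.2890 / 1000 = 0.042289 m
angle = atan(0.042289 / 1.1360)
angle = 2.132 deg


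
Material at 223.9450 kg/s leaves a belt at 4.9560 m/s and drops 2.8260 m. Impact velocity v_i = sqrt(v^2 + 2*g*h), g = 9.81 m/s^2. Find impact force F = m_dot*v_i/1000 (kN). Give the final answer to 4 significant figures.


v_i = sqrt(4.9560^2 + 2*9.81*2.8260) = 8.94472 m/s
F = 223.9450 * 8.94472 / 1000
F = 2.003 kN


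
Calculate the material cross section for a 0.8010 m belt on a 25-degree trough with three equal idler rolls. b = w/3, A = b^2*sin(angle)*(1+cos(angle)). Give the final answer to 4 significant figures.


b = 0.8010/3 = 0.267 m
A = 0.267^2 * sin(25 deg) * (1 + cos(25 deg))
A = 0.05743 m^2


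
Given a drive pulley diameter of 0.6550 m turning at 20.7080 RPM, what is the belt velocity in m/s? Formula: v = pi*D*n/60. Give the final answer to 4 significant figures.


v = pi * 0.6550 * 20.7080 / 60
v = 0.7102 m/s


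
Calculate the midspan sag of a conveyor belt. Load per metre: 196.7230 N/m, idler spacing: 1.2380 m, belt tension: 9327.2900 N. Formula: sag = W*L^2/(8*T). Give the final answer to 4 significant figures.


sag = 196.7230 * 1.2380^2 / (8 * 9327.2900)
sag = 0.004041 m


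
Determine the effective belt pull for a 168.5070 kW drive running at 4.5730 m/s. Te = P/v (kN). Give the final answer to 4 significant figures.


Te = P / v = 168.5070 / 4.5730
Te = 36.85 kN


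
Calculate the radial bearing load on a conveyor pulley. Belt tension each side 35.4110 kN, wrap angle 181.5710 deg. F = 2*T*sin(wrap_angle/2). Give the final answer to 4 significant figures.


F = 2 * 35.4110 * sin(181.5710/2 deg)
F = 70.82 kN


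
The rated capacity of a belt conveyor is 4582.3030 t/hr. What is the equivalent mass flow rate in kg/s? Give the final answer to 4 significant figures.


m_dot = 4582.3030 * 1000 / 3600
m_dot = 1273 kg/s


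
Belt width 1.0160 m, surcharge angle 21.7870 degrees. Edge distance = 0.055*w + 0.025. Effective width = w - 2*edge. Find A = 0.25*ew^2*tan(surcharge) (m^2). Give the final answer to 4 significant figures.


edge = 0.055*1.0160 + 0.025 = 0.08088 m
ew = 1.0160 - 2*0.08088 = 0.85424 m
A = 0.25 * 0.85424^2 * tan(21.7870 deg)
A = 0.07292 m^2


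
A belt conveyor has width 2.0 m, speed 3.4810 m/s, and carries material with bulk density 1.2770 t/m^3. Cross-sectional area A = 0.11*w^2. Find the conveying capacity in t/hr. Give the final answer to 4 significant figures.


A = 0.11 * 2.0^2 = 0.44 m^2
C = 0.44 * 3.4810 * 1.2770 * 3600
C = 7041 t/hr


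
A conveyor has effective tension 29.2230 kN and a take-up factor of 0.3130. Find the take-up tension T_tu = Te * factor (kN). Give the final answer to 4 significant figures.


T_tu = 29.2230 * 0.3130
T_tu = 9.147 kN


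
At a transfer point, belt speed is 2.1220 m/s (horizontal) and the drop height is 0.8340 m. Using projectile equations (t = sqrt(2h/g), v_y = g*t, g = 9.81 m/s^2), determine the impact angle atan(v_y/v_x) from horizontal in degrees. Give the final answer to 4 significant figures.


t = sqrt(2*0.8340/9.81) = 0.412348 s
v_y = 9.81 * 0.412348 = 4.04513 m/s
angle = atan(4.04513 / 2.1220) = 62.32 deg


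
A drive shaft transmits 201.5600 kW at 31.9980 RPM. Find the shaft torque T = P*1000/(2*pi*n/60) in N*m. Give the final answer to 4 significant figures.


omega = 2*pi*31.9980/60 = 3.35082 rad/s
T = 201.5600*1000 / 3.35082
T = 60150 N*m


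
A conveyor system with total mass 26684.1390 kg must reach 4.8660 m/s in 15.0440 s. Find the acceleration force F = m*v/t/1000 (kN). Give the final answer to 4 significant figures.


F = 26684.1390 * 4.8660 / 15.0440 / 1000
F = 8.631 kN


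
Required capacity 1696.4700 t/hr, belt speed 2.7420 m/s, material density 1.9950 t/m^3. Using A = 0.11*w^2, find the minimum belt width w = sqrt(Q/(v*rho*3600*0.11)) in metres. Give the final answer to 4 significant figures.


A_req = 1696.4700 / (2.7420 * 1.9950 * 3600) = 0.0861456 m^2
w = sqrt(0.0861456 / 0.11)
w = 0.8850 m


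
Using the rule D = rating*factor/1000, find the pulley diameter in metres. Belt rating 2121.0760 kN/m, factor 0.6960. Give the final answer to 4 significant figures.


D = 2121.0760 * 0.6960 / 1000
D = 1.476 m


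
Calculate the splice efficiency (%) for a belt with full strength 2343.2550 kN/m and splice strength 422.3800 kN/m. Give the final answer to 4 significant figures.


Eff = 422.3800 / 2343.2550 * 100
Eff = 18.03 %


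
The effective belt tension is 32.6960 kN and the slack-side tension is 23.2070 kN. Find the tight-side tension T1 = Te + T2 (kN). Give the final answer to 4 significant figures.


T1 = Te + T2 = 32.6960 + 23.2070
T1 = 55.90 kN


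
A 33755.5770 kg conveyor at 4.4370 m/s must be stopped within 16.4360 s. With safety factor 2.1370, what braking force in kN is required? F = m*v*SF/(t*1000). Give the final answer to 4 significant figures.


F = 33755.5770 * 4.4370 / 16.4360 * 2.1370 / 1000
F = 19.47 kN


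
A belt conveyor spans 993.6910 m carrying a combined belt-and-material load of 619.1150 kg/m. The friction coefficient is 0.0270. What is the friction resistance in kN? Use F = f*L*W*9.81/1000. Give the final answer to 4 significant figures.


F = 0.0270 * 993.6910 * 619.1150 * 9.81 / 1000
F = 163.0 kN


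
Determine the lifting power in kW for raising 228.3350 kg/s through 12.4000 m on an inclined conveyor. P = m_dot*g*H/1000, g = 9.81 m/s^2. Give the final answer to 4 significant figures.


P = 228.3350 * 9.81 * 12.4000 / 1000
P = 27.78 kW


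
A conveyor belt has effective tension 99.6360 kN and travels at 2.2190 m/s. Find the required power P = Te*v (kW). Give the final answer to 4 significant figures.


P = Te * v = 99.6360 * 2.2190
P = 221.1 kW


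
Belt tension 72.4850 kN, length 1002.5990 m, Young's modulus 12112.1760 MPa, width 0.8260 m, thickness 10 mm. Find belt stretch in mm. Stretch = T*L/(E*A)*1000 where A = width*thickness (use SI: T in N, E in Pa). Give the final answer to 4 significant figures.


A = 0.8260 * 0.01 = 0.00826 m^2
Stretch = 72.4850*1000 * 1002.5990 / (12112.1760e6 * 0.00826) * 1000
Stretch = 726.4 mm


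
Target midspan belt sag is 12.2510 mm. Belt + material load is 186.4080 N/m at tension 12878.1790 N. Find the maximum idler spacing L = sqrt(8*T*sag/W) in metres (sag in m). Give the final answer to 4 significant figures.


sag = 12.2510/1000 = 0.012251 m
L = sqrt(8 * 12878.1790 * 0.012251 / 186.4080)
L = 2.602 m


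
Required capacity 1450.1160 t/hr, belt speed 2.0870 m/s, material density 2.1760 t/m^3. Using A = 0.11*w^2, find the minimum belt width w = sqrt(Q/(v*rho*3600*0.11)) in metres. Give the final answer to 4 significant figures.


A_req = 1450.1160 / (2.0870 * 2.1760 * 3600) = 0.088699 m^2
w = sqrt(0.088699 / 0.11)
w = 0.8980 m


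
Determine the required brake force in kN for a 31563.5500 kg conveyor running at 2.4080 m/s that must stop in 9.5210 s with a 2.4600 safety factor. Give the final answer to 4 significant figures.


F = 31563.5500 * 2.4080 / 9.5210 * 2.4600 / 1000
F = 19.64 kN


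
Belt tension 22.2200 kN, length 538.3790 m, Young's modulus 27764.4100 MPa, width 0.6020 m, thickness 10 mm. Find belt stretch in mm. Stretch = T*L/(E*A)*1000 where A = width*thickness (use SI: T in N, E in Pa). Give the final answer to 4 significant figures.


A = 0.6020 * 0.01 = 0.00602 m^2
Stretch = 22.2200*1000 * 538.3790 / (27764.4100e6 * 0.00602) * 1000
Stretch = 71.57 mm


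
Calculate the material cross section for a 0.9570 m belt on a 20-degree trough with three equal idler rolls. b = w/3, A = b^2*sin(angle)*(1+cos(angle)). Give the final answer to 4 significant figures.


b = 0.9570/3 = 0.319 m
A = 0.319^2 * sin(20 deg) * (1 + cos(20 deg))
A = 0.06751 m^2


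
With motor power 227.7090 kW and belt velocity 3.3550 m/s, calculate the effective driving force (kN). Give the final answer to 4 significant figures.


Te = P / v = 227.7090 / 3.3550
Te = 67.87 kN


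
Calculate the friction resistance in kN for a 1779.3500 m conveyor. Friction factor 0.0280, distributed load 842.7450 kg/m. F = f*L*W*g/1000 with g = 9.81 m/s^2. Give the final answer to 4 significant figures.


F = 0.0280 * 1779.3500 * 842.7450 * 9.81 / 1000
F = 411.9 kN


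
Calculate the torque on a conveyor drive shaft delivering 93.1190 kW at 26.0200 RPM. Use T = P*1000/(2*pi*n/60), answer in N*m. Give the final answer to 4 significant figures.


omega = 2*pi*26.0200/60 = 2.72481 rad/s
T = 93.1190*1000 / 2.72481
T = 34170 N*m


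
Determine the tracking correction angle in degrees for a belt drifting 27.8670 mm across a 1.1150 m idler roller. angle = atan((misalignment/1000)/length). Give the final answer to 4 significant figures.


misalign_m = 27.8670 / 1000 = 0.027867 m
angle = atan(0.027867 / 1.1150)
angle = 1.432 deg


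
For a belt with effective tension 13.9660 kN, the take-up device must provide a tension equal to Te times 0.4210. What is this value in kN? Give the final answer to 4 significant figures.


T_tu = 13.9660 * 0.4210
T_tu = 5.880 kN


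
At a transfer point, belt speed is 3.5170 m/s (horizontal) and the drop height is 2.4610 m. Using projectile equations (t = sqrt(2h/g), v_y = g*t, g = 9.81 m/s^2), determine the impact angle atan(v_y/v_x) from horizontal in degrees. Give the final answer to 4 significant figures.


t = sqrt(2*2.4610/9.81) = 0.708331 s
v_y = 9.81 * 0.708331 = 6.94873 m/s
angle = atan(6.94873 / 3.5170) = 63.15 deg


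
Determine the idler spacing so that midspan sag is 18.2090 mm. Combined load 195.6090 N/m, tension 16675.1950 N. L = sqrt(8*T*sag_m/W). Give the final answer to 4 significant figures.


sag = 18.2090/1000 = 0.018209 m
L = sqrt(8 * 16675.1950 * 0.018209 / 195.6090)
L = 3.524 m


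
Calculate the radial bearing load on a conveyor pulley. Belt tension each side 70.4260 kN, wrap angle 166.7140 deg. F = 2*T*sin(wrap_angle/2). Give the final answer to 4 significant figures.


F = 2 * 70.4260 * sin(166.7140/2 deg)
F = 139.9 kN


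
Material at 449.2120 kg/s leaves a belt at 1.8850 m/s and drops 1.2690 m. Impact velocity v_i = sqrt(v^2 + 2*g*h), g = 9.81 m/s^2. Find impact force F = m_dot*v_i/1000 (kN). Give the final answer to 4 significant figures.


v_i = sqrt(1.8850^2 + 2*9.81*1.2690) = 5.33395 m/s
F = 449.2120 * 5.33395 / 1000
F = 2.396 kN


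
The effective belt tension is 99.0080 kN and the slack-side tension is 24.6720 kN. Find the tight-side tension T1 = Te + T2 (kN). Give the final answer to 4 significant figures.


T1 = Te + T2 = 99.0080 + 24.6720
T1 = 123.7 kN


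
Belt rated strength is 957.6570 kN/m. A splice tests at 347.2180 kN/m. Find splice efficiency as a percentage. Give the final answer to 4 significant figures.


Eff = 347.2180 / 957.6570 * 100
Eff = 36.26 %


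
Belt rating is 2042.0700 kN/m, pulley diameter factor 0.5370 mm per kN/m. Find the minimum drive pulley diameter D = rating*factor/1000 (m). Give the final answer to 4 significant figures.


D = 2042.0700 * 0.5370 / 1000
D = 1.097 m


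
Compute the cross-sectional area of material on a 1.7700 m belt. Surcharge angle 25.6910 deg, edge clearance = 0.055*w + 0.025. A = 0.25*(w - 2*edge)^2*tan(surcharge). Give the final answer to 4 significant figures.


edge = 0.055*1.7700 + 0.025 = 0.12235 m
ew = 1.7700 - 2*0.12235 = 1.5253 m
A = 0.25 * 1.5253^2 * tan(25.6910 deg)
A = 0.2798 m^2


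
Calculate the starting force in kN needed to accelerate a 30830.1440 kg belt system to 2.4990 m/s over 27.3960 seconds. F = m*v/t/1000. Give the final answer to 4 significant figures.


F = 30830.1440 * 2.4990 / 27.3960 / 1000
F = 2.812 kN


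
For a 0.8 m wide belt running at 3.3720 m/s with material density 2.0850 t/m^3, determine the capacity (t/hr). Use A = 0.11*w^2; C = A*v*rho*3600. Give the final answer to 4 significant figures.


A = 0.11 * 0.8^2 = 0.0704 m^2
C = 0.0704 * 3.3720 * 2.0850 * 3600
C = 1782 t/hr


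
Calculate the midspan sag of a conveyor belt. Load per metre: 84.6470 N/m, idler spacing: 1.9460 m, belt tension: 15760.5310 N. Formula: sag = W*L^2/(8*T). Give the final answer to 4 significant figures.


sag = 84.6470 * 1.9460^2 / (8 * 15760.5310)
sag = 0.002542 m


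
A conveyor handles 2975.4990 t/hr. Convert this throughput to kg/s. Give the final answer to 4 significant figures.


m_dot = 2975.4990 * 1000 / 3600
m_dot = 826.5 kg/s


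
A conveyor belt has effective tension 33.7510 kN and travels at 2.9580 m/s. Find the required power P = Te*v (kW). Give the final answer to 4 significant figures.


P = Te * v = 33.7510 * 2.9580
P = 99.84 kW


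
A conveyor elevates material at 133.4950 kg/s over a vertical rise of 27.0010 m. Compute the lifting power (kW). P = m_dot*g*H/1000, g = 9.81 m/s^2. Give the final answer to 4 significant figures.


P = 133.4950 * 9.81 * 27.0010 / 1000
P = 35.36 kW


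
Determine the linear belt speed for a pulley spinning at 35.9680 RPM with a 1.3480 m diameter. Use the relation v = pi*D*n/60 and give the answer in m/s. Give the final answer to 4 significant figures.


v = pi * 1.3480 * 35.9680 / 60
v = 2.539 m/s


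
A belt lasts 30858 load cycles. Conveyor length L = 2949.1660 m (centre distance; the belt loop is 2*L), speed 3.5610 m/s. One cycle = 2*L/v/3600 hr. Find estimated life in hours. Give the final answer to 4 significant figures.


cycle_time = 2 * 2949.1660 / 3.5610 / 3600 = 0.460103 hr
life = 30858 * 0.460103 = 14200 hours


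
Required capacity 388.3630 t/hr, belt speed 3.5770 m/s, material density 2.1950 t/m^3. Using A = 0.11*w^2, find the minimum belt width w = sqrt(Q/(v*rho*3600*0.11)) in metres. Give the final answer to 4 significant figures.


A_req = 388.3630 / (3.5770 * 2.1950 * 3600) = 0.0137398 m^2
w = sqrt(0.0137398 / 0.11)
w = 0.3534 m


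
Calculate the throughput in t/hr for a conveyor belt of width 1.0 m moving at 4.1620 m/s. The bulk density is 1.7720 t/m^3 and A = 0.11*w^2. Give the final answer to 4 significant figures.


A = 0.11 * 1.0^2 = 0.11 m^2
C = 0.11 * 4.1620 * 1.7720 * 3600
C = 2921 t/hr


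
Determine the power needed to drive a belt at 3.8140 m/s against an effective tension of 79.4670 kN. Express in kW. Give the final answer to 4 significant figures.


P = Te * v = 79.4670 * 3.8140
P = 303.1 kW


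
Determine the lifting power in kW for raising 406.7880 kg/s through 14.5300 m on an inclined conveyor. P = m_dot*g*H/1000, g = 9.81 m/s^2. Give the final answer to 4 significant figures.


P = 406.7880 * 9.81 * 14.5300 / 1000
P = 57.98 kW


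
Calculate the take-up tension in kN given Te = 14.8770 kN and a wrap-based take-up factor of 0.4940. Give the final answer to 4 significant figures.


T_tu = 14.8770 * 0.4940
T_tu = 7.349 kN


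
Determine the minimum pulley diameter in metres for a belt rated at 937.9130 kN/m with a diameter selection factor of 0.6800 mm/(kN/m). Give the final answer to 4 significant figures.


D = 937.9130 * 0.6800 / 1000
D = 0.6378 m


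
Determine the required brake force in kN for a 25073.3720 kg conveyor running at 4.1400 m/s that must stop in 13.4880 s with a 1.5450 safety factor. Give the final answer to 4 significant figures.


F = 25073.3720 * 4.1400 / 13.4880 * 1.5450 / 1000
F = 11.89 kN


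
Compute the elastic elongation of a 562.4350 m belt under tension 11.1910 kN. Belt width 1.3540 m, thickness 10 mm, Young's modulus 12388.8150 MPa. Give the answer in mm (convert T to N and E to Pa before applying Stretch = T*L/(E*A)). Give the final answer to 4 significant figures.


A = 1.3540 * 0.01 = 0.01354 m^2
Stretch = 11.1910*1000 * 562.4350 / (12388.8150e6 * 0.01354) * 1000
Stretch = 37.52 mm


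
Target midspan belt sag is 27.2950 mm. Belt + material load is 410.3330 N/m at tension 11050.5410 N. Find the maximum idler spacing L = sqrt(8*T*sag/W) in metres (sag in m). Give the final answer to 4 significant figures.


sag = 27.2950/1000 = 0.027295 m
L = sqrt(8 * 11050.5410 * 0.027295 / 410.3330)
L = 2.425 m


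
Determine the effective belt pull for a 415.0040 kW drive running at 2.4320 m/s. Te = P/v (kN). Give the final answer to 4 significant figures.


Te = P / v = 415.0040 / 2.4320
Te = 170.6 kN


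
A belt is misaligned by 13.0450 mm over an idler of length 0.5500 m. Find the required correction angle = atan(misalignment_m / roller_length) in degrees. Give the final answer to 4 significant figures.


misalign_m = 13.0450 / 1000 = 0.013045 m
angle = atan(0.013045 / 0.5500)
angle = 1.359 deg


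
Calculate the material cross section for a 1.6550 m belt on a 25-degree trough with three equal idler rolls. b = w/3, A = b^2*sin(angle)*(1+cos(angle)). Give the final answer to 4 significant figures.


b = 1.6550/3 = 0.551667 m
A = 0.551667^2 * sin(25 deg) * (1 + cos(25 deg))
A = 0.2452 m^2
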